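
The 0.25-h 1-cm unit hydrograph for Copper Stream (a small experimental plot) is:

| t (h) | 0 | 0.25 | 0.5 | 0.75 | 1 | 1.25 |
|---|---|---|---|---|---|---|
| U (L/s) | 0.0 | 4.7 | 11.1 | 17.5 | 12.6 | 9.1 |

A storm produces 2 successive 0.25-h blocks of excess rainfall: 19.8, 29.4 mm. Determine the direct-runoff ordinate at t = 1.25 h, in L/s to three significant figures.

Q ≈ 55.1 L/s

By discrete convolution, Q_j = Σ (P_i / 10 mm) · U_{j−i}.
At t = 1.25 h (j=5): Q = (19.8/10)·9.1 + (29.4/10)·12.6 = 55.1 L/s.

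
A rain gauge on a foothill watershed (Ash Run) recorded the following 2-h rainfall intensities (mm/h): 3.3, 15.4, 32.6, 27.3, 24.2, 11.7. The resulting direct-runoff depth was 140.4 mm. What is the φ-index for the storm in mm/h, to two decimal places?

Only the 5 blocks with intensity above φ contribute runoff: 15.4, 32.6, 27.3, 24.2, 11.7 mm/h.
Σ(I−φ)·Δt = d  ⇒  (15.4+32.6+27.3+24.2+11.7 − 5φ)·2 = 140.4
φ = (111.2 − 140.4/2) / 5 = 8.20 mm/h.

φ ≈ 8.20 mm/h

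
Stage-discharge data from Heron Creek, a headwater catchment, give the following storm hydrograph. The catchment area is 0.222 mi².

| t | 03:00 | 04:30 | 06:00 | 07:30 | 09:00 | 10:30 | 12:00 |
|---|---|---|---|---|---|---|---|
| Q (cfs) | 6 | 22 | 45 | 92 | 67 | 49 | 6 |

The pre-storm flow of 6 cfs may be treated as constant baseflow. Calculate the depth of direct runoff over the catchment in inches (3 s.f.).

d ≈ 2.57 in

Direct runoff: 0.0, 16.0, 39.0, 86.0, 61.0, 43.0, 0.0 cfs; ΣQ_DR = 245.0 cfs.
V = ΣQ_DR · Δt = 245.0 × 5400 s = 1.323 × 10^6 ft³.
Over A = 0.222 mi², depth = V / A = 2.57 in.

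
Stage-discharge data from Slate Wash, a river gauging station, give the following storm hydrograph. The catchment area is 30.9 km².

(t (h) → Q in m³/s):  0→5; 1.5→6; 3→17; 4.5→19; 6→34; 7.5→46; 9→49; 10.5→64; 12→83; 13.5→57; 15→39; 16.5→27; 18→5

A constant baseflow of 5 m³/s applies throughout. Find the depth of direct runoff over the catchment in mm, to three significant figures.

d ≈ 67.5 mm

Direct runoff: 0.0, 1.0, 12.0, 14.0, 29.0, 41.0, 44.0, 59.0, 78.0, 52.0, 34.0, 22.0, 0.0 m³/s; ΣQ_DR = 386.0 m³/s.
V = ΣQ_DR · Δt = 386.0 × 5400 s = 2.084 × 10^6 m³.
Over A = 30.9 km², depth = V / A = 67.5 mm.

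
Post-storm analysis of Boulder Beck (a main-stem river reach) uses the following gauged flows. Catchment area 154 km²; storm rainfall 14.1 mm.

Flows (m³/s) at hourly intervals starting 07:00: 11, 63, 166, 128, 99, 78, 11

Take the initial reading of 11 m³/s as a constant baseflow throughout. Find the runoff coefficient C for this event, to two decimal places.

C ≈ 0.79

ΣQ_DR = 479.0 m³/s; V = ΣQ_DR·Δt = 1.724 × 10^6 m³.
Runoff depth d = V / A = 11.20 mm.
C = d / P = 11.20 / 14.1 = 0.79.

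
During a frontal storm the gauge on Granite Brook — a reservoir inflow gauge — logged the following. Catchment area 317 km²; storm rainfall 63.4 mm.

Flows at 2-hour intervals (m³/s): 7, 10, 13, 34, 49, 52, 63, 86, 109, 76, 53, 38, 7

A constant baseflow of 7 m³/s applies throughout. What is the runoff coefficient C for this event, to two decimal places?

ΣQ_DR = 506.0 m³/s; V = ΣQ_DR·Δt = 3.643 × 10^6 m³.
Runoff depth d = V / A = 11.49 mm.
C = d / P = 11.49 / 63.4 = 0.18.

C ≈ 0.18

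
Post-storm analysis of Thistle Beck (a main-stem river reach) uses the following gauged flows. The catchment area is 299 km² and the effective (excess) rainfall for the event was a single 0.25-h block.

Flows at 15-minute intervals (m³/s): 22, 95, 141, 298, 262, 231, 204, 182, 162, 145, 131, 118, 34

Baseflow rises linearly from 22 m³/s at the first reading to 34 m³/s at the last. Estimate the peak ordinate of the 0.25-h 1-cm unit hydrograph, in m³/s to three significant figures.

Direct runoff: 0.00, 72.00, 117.00, 273.00, 236.00, 204.00, 176.00, 153.00, 132.00, 114.00, 99.00, 85.00, 0.00 m³/s; ΣQ_DR = 1661 m³/s, peak = 273.00 m³/s.
Runoff depth d = ΣQ_DR·Δt / A = 1661 × 900 / (299 km²) = 5.000 mm.
The 1-cm UH is the DRH scaled by (10 mm)/d, so U_p = 273.00 × 10/5.000 = 546 m³/s.

U_p ≈ 546 m³/s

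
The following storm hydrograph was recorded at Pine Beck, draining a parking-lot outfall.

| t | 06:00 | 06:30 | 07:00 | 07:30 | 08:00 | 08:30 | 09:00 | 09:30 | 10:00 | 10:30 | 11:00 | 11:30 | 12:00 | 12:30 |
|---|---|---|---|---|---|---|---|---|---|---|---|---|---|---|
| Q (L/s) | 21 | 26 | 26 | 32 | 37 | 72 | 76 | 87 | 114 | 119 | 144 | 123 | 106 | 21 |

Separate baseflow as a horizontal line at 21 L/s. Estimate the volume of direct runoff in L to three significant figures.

Direct-runoff ordinates (Q − Q_b): 0.0, 5.0, 5.0, 11.0, 16.0, 51.0, 55.0, 66.0, 93.0, 98.0, 123.0, 102.0, 85.0, 0.0 L/s.
ΣQ_DR = 710.0 L/s.
With Δt = 0.5 h = 1800 s, V = ΣQ_DR · Δt = 710.0 × 1800 = 1.28 × 10^6 L.

V ≈ 1.28 × 10^6 L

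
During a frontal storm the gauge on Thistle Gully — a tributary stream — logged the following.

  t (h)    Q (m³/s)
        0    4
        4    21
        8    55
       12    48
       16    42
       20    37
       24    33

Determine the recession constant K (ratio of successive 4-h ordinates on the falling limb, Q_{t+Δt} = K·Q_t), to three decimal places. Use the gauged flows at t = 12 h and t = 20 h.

K ≈ 0.878

Using the recession-limb readings at t = 12 h and t = 20 h: Q falls from 48 to 37 m³/s over 2 intervals.
K = (Q₂/Q₁)^(1/2) = (37/48)^(1/2) = 0.878.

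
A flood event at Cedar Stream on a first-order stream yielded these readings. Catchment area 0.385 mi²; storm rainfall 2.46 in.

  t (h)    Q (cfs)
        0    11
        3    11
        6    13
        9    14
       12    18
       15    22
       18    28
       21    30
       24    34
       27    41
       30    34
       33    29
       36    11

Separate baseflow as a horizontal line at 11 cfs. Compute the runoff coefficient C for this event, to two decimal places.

ΣQ_DR = 153.0 cfs; V = ΣQ_DR·Δt = 1.652 × 10^6 ft³.
Runoff depth d = V / A = 1.847 in.
C = d / P = 1.847 / 2.46 = 0.75.

C ≈ 0.75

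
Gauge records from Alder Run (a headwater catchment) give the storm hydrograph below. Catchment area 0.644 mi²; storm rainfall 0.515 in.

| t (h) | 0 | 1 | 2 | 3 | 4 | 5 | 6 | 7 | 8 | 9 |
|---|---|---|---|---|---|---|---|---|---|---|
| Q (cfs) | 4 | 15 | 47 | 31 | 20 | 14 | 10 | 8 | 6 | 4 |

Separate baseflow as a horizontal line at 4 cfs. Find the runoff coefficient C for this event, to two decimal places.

ΣQ_DR = 119.0 cfs; V = ΣQ_DR·Δt = 4.284 × 10^5 ft³.
Runoff depth d = V / A = 0.2863 in.
C = d / P = 0.2863 / 0.515 = 0.56.

C ≈ 0.56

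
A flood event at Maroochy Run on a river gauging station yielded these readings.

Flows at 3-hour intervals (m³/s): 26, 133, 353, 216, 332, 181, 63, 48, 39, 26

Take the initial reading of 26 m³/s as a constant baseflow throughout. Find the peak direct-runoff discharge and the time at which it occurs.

Q_p = 327.0 m³/s at t = 6 h

Subtracting baseflow gives direct-runoff ordinates: 0.0, 107.0, 327.0, 190.0, 306.0, 155.0, 37.0, 22.0, 13.0, 0.0 m³/s.
The maximum is 327.0 m³/s, occurring at the reading for t = 6 h.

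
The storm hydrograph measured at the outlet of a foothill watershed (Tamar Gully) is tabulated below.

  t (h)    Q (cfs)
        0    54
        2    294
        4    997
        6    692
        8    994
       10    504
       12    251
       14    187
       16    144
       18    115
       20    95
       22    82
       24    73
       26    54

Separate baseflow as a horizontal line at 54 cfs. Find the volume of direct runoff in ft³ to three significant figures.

Direct-runoff ordinates (Q − Q_b): 0.0, 240.0, 943.0, 638.0, 940.0, 450.0, 197.0, 133.0, 90.0, 61.0, 41.0, 28.0, 19.0, 0.0 cfs.
ΣQ_DR = 3780 cfs.
With Δt = 2 h = 7200 s, V = ΣQ_DR · Δt = 3780 × 7200 = 2.72 × 10^7 ft³.

V ≈ 2.72 × 10^7 ft³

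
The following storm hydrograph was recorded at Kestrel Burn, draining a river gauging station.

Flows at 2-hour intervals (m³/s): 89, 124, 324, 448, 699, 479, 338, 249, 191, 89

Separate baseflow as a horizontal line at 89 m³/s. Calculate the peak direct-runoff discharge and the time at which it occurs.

Q_p = 610.0 m³/s at t = 8 h

Subtracting baseflow gives direct-runoff ordinates: 0.0, 35.0, 235.0, 359.0, 610.0, 390.0, 249.0, 160.0, 102.0, 0.0 m³/s.
The maximum is 610.0 m³/s, occurring at the reading for t = 8 h.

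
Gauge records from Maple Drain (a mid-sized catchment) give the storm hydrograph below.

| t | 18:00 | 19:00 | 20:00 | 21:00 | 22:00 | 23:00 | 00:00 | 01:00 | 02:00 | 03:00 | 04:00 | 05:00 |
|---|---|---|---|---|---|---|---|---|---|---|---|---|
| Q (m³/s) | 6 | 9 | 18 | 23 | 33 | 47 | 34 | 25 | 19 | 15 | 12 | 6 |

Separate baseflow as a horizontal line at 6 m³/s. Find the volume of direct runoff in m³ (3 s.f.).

V ≈ 6.30 × 10^5 m³

Direct-runoff ordinates (Q − Q_b): 0.0, 3.0, 12.0, 17.0, 27.0, 41.0, 28.0, 19.0, 13.0, 9.0, 6.0, 0.0 m³/s.
ΣQ_DR = 175.0 m³/s.
With Δt = 1 h = 3600 s, V = ΣQ_DR · Δt = 175.0 × 3600 = 6.30 × 10^5 m³.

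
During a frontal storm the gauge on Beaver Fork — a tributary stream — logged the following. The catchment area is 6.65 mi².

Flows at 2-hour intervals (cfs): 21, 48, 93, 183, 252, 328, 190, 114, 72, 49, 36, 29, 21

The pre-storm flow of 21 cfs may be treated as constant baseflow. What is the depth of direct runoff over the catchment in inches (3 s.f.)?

Direct runoff: 0.0, 27.0, 72.0, 162.0, 231.0, 307.0, 169.0, 93.0, 51.0, 28.0, 15.0, 8.0, 0.0 cfs; ΣQ_DR = 1163 cfs.
V = ΣQ_DR · Δt = 1163 × 7200 s = 8.374 × 10^6 ft³.
Over A = 6.65 mi², depth = V / A = 0.542 in.

d ≈ 0.542 in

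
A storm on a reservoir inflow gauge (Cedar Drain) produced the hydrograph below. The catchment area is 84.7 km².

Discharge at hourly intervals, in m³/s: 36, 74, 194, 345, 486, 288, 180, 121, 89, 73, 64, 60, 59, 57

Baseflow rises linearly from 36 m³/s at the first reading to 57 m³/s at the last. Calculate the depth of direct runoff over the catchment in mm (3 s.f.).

Direct runoff: 0.00, 36.38, 154.77, 304.15, 443.54, 243.92, 134.31, 73.69, 40.08, 22.46, 11.85, 6.23, 3.62, 0.00 m³/s; ΣQ_DR = 1475 m³/s.
V = ΣQ_DR · Δt = 1475 × 3600 s = 5.310 × 10^6 m³.
Over A = 84.7 km², depth = V / A = 62.7 mm.

d ≈ 62.7 mm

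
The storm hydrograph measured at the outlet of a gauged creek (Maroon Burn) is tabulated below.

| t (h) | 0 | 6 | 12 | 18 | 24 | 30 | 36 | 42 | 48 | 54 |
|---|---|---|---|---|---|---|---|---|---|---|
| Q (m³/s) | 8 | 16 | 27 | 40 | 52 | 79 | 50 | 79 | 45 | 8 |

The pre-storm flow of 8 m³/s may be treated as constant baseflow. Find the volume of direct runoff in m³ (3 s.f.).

Direct-runoff ordinates (Q − Q_b): 0.0, 8.0, 19.0, 32.0, 44.0, 71.0, 42.0, 71.0, 37.0, 0.0 m³/s.
ΣQ_DR = 324.0 m³/s.
With Δt = 6 h = 21600 s, V = ΣQ_DR · Δt = 324.0 × 21600 = 7.00 × 10^6 m³.

V ≈ 7.00 × 10^6 m³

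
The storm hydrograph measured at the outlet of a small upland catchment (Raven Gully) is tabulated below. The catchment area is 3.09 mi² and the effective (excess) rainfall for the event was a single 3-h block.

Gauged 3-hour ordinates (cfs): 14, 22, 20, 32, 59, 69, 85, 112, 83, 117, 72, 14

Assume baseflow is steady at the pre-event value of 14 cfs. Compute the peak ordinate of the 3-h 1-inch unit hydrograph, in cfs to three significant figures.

Direct runoff: 0.0, 8.0, 6.0, 18.0, 45.0, 55.0, 71.0, 98.0, 69.0, 103.0, 58.0, 0.0 cfs; ΣQ_DR = 531.0 cfs, peak = 103.0 cfs.
Runoff depth d = ΣQ_DR·Δt / A = 531.0 × 10800 / (3.09 mi²) = 0.7989 in.
The 1-inch UH is the DRH scaled by (1 in)/d, so U_p = 103.0 × 1/0.7989 = 129 cfs.

U_p ≈ 129 cfs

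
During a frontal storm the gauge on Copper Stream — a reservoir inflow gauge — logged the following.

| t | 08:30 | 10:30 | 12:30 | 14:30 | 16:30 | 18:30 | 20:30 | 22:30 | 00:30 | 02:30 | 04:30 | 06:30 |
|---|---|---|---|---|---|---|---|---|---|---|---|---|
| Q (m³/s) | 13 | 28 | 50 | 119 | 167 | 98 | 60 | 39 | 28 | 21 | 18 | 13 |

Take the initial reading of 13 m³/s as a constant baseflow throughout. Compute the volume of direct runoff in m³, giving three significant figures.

Direct-runoff ordinates (Q − Q_b): 0.0, 15.0, 37.0, 106.0, 154.0, 85.0, 47.0, 26.0, 15.0, 8.0, 5.0, 0.0 m³/s.
ΣQ_DR = 498.0 m³/s.
With Δt = 2 h = 7200 s, V = ΣQ_DR · Δt = 498.0 × 7200 = 3.59 × 10^6 m³.

V ≈ 3.59 × 10^6 m³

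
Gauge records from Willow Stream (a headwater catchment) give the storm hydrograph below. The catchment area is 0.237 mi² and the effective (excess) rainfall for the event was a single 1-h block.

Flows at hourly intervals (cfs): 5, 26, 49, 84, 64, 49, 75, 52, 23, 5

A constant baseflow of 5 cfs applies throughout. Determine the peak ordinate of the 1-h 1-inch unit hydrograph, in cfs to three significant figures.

Direct runoff: 0.0, 21.0, 44.0, 79.0, 59.0, 44.0, 70.0, 47.0, 18.0, 0.0 cfs; ΣQ_DR = 382.0 cfs, peak = 79.0 cfs.
Runoff depth d = ΣQ_DR·Δt / A = 382.0 × 3600 / (0.237 mi²) = 2.498 in.
The 1-inch UH is the DRH scaled by (1 in)/d, so U_p = 79.0 × 1/2.498 = 31.6 cfs.

U_p ≈ 31.6 cfs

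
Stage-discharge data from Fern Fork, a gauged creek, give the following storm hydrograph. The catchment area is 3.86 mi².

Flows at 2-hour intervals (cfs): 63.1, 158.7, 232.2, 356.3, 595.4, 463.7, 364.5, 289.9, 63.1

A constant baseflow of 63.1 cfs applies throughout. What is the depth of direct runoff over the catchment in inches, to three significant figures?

Direct runoff: 0.0, 95.6, 169.1, 293.2, 532.3, 400.6, 301.4, 226.8, 0.0 cfs; ΣQ_DR = 2019 cfs.
V = ΣQ_DR · Δt = 2019 × 7200 s = 1.454 × 10^7 ft³.
Over A = 3.86 mi², depth = V / A = 1.62 in.

d ≈ 1.62 in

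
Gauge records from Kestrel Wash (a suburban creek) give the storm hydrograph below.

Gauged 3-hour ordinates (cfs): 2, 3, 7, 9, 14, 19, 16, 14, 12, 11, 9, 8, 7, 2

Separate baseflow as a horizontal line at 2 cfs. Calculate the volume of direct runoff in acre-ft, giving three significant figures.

V ≈ 26.0 acre-ft

Direct-runoff ordinates (Q − Q_b): 0.0, 1.0, 5.0, 7.0, 12.0, 17.0, 14.0, 12.0, 10.0, 9.0, 7.0, 6.0, 5.0, 0.0 cfs.
ΣQ_DR = 105.0 cfs.
With Δt = 3 h = 10800 s, V = ΣQ_DR · Δt = 105.0 × 10800 = 1.13 × 10^6 ft³ = 26.0 acre-ft.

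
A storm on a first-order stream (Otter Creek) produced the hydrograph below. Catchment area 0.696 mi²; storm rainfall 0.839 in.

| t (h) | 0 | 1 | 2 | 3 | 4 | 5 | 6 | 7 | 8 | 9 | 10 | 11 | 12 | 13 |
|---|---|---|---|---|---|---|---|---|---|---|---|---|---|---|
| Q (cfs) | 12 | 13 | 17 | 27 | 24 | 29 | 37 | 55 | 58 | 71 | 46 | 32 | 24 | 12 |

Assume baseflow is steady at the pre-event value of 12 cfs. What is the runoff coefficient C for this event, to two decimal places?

C ≈ 0.77

ΣQ_DR = 289.0 cfs; V = ΣQ_DR·Δt = 1.040 × 10^6 ft³.
Runoff depth d = V / A = 0.6434 in.
C = d / P = 0.6434 / 0.839 = 0.77.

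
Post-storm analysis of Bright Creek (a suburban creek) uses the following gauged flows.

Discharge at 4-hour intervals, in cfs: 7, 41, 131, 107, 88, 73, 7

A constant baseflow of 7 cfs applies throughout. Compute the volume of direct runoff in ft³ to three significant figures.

V ≈ 5.83 × 10^6 ft³

Direct-runoff ordinates (Q − Q_b): 0.0, 34.0, 124.0, 100.0, 81.0, 66.0, 0.0 cfs.
ΣQ_DR = 405.0 cfs.
With Δt = 4 h = 14400 s, V = ΣQ_DR · Δt = 405.0 × 14400 = 5.83 × 10^6 ft³.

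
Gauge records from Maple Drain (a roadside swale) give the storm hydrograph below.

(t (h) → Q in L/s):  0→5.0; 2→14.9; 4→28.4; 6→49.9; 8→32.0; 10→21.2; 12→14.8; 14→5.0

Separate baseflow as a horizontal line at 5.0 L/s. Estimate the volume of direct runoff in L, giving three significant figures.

V ≈ 9.45 × 10^5 L

Direct-runoff ordinates (Q − Q_b): 0.0, 9.9, 23.4, 44.9, 27.0, 16.2, 9.8, 0.0 L/s.
ΣQ_DR = 131.2 L/s.
With Δt = 2 h = 7200 s, V = ΣQ_DR · Δt = 131.2 × 7200 = 9.45 × 10^5 L.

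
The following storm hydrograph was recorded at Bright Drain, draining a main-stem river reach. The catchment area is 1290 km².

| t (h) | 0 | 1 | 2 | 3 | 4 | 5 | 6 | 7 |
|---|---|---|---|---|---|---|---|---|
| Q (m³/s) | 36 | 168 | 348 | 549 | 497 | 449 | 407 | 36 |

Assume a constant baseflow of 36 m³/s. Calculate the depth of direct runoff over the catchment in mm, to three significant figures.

Direct runoff: 0.0, 132.0, 312.0, 513.0, 461.0, 413.0, 371.0, 0.0 m³/s; ΣQ_DR = 2202 m³/s.
V = ΣQ_DR · Δt = 2202 × 3600 s = 7.927 × 10^6 m³.
Over A = 1290 km², depth = V / A = 6.15 mm.

d ≈ 6.15 mm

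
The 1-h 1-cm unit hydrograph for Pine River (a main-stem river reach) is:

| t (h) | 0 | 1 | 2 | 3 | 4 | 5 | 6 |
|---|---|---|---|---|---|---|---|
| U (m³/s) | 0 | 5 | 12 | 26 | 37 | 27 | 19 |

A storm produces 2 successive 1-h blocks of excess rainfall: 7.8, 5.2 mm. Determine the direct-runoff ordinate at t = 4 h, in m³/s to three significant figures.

Q ≈ 42.4 m³/s

By discrete convolution, Q_j = Σ (P_i / 10 mm) · U_{j−i}.
At t = 4 h (j=4): Q = (7.8/10)·37 + (5.2/10)·26 = 42.4 m³/s.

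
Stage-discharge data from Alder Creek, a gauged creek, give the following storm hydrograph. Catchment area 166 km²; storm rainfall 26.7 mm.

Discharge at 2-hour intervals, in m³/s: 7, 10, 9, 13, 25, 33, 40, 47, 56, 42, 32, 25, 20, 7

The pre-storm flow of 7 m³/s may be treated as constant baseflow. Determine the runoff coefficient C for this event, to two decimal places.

ΣQ_DR = 268.0 m³/s; V = ΣQ_DR·Δt = 1.930 × 10^6 m³.
Runoff depth d = V / A = 11.62 mm.
C = d / P = 11.62 / 26.7 = 0.44.

C ≈ 0.44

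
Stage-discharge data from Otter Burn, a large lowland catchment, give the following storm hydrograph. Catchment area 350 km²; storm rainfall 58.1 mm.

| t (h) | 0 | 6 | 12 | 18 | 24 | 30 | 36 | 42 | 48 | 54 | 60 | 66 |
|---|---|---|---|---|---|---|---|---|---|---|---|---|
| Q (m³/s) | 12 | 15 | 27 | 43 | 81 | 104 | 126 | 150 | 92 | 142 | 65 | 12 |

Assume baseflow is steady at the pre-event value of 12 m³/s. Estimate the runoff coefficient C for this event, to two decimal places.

ΣQ_DR = 725.0 m³/s; V = ΣQ_DR·Δt = 1.566 × 10^7 m³.
Runoff depth d = V / A = 44.74 mm.
C = d / P = 44.74 / 58.1 = 0.77.

C ≈ 0.77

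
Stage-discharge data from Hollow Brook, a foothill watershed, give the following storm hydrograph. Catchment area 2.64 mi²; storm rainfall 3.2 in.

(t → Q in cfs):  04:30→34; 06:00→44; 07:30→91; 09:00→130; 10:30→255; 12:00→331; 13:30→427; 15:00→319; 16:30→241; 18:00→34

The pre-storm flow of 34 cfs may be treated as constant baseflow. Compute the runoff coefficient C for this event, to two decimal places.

ΣQ_DR = 1566 cfs; V = ΣQ_DR·Δt = 8.456 × 10^6 ft³.
Runoff depth d = V / A = 1.379 in.
C = d / P = 1.379 / 3.2 = 0.43.

C ≈ 0.43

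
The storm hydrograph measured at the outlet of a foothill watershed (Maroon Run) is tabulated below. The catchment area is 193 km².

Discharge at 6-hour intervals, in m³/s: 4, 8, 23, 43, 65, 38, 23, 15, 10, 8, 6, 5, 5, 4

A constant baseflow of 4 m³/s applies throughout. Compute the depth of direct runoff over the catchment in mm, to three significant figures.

Direct runoff: 0.0, 4.0, 19.0, 39.0, 61.0, 34.0, 19.0, 11.0, 6.0, 4.0, 2.0, 1.0, 1.0, 0.0 m³/s; ΣQ_DR = 201.0 m³/s.
V = ΣQ_DR · Δt = 201.0 × 21600 s = 4.342 × 10^6 m³.
Over A = 193 km², depth = V / A = 22.5 mm.

d ≈ 22.5 mm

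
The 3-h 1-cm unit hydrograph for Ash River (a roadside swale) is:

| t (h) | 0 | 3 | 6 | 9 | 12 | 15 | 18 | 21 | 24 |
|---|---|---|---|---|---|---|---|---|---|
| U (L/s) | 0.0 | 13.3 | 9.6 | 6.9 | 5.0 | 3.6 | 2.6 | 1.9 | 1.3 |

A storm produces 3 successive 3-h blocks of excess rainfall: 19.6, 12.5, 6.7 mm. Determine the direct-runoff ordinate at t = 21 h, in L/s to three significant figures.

Q ≈ 9.39 L/s

By discrete convolution, Q_j = Σ (P_i / 10 mm) · U_{j−i}.
At t = 21 h (j=7): Q = (19.6/10)·1.9 + (12.5/10)·2.6 + (6.7/10)·3.6 = 9.39 L/s.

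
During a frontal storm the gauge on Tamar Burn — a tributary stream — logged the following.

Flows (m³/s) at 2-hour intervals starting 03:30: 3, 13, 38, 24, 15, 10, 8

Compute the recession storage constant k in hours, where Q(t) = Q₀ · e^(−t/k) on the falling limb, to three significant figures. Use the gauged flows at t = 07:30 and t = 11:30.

k ≈ 4.30 h

On the falling limb, Q drops from 38 to 15 m³/s between t = 07:30 and t = 11:30 (Δt = 4 h).
k = −Δt / ln(Q₂/Q₁) = −4 / ln(15/38) = 4.30 h.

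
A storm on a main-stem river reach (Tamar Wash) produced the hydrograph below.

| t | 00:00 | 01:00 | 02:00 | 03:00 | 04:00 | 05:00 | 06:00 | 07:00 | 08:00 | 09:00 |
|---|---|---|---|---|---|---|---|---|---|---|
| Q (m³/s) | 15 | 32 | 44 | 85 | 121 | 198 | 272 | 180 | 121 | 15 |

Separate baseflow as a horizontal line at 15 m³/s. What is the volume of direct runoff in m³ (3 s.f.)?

Direct-runoff ordinates (Q − Q_b): 0.0, 17.0, 29.0, 70.0, 106.0, 183.0, 257.0, 165.0, 106.0, 0.0 m³/s.
ΣQ_DR = 933.0 m³/s.
With Δt = 1 h = 3600 s, V = ΣQ_DR · Δt = 933.0 × 3600 = 3.36 × 10^6 m³.

V ≈ 3.36 × 10^6 m³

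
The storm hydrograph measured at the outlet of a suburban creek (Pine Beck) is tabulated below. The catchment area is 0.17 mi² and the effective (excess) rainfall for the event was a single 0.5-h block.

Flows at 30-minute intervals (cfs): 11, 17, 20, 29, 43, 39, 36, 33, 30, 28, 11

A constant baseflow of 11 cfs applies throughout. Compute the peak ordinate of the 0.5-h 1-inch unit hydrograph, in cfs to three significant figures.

Direct runoff: 0.0, 6.0, 9.0, 18.0, 32.0, 28.0, 25.0, 22.0, 19.0, 17.0, 0.0 cfs; ΣQ_DR = 176.0 cfs, peak = 32.0 cfs.
Runoff depth d = ΣQ_DR·Δt / A = 176.0 × 1800 / (0.17 mi²) = 0.8021 in.
The 1-inch UH is the DRH scaled by (1 in)/d, so U_p = 32.0 × 1/0.8021 = 39.9 cfs.

U_p ≈ 39.9 cfs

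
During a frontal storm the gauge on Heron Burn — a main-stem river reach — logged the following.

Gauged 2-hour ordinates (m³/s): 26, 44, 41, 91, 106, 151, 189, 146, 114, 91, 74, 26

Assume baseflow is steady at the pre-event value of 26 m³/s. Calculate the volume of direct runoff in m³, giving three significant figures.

V ≈ 5.67 × 10^6 m³

Direct-runoff ordinates (Q − Q_b): 0.0, 18.0, 15.0, 65.0, 80.0, 125.0, 163.0, 120.0, 88.0, 65.0, 48.0, 0.0 m³/s.
ΣQ_DR = 787.0 m³/s.
With Δt = 2 h = 7200 s, V = ΣQ_DR · Δt = 787.0 × 7200 = 5.67 × 10^6 m³.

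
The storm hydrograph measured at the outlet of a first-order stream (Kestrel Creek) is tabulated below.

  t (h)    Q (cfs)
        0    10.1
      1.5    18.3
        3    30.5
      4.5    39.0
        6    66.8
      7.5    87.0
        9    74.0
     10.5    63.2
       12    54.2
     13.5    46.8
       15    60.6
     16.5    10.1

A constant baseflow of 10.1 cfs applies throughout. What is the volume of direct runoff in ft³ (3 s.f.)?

Direct-runoff ordinates (Q − Q_b): 0.0, 8.2, 20.4, 28.9, 56.7, 76.9, 63.9, 53.1, 44.1, 36.7, 50.5, 0.0 cfs.
ΣQ_DR = 439.4 cfs.
With Δt = 1.5 h = 5400 s, V = ΣQ_DR · Δt = 439.4 × 5400 = 2.37 × 10^6 ft³.

V ≈ 2.37 × 10^6 ft³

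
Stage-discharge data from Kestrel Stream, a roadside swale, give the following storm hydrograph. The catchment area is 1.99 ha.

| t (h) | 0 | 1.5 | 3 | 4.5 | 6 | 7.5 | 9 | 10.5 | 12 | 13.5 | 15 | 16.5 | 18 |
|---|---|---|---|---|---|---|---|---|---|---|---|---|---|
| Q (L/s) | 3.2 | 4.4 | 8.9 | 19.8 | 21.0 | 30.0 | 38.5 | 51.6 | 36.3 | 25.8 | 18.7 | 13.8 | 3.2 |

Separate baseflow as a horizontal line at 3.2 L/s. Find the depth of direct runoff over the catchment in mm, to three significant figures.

Direct runoff: 0.0, 1.2, 5.7, 16.6, 17.8, 26.8, 35.3, 48.4, 33.1, 22.6, 15.5, 10.6, 0.0 L/s; ΣQ_DR = 233.6 L/s.
V = ΣQ_DR · Δt = 233.6 × 5400 s = 1.261 × 10^6 L.
Over A = 1.99 ha, depth = V / A = 63.4 mm.

d ≈ 63.4 mm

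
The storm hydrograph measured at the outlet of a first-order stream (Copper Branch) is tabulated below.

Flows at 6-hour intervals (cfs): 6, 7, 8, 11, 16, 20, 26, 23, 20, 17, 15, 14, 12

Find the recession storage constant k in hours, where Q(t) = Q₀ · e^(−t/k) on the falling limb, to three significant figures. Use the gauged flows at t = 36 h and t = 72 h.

On the falling limb, Q drops from 26 to 12 cfs between t = 36 h and t = 72 h (Δt = 36 h).
k = −Δt / ln(Q₂/Q₁) = −36 / ln(12/26) = 46.6 h.

k ≈ 46.6 h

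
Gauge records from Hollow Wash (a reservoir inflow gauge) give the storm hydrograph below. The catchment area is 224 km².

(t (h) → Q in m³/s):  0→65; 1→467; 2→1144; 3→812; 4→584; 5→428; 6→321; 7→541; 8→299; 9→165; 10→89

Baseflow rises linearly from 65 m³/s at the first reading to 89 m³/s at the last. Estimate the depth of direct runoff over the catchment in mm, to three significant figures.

Direct runoff: 0.00, 399.60, 1074.20, 739.80, 509.40, 351.00, 241.60, 459.20, 214.80, 78.40, 0.00 m³/s; ΣQ_DR = 4068 m³/s.
V = ΣQ_DR · Δt = 4068 × 3600 s = 1.464 × 10^7 m³.
Over A = 224 km², depth = V / A = 65.4 mm.

d ≈ 65.4 mm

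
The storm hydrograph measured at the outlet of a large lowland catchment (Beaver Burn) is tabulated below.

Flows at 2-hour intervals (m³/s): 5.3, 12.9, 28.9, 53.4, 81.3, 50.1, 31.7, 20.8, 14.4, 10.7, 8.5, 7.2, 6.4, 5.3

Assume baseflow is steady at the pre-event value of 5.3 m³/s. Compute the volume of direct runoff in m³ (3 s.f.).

V ≈ 1.89 × 10^6 m³

Direct-runoff ordinates (Q − Q_b): 0.0, 7.6, 23.6, 48.1, 76.0, 44.8, 26.4, 15.5, 9.1, 5.4, 3.2, 1.9, 1.1, 0.0 m³/s.
ΣQ_DR = 262.7 m³/s.
With Δt = 2 h = 7200 s, V = ΣQ_DR · Δt = 262.7 × 7200 = 1.89 × 10^6 m³.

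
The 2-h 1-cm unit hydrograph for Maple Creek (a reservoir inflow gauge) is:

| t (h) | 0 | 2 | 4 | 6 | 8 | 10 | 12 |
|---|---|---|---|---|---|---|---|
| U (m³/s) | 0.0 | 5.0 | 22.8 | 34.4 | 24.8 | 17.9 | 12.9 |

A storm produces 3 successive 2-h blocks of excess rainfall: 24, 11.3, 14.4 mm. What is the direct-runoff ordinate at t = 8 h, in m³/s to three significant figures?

By discrete convolution, Q_j = Σ (P_i / 10 mm) · U_{j−i}.
At t = 8 h (j=4): Q = (24/10)·24.8 + (11.3/10)·34.4 + (14.4/10)·22.8 = 131 m³/s.

Q ≈ 131 m³/s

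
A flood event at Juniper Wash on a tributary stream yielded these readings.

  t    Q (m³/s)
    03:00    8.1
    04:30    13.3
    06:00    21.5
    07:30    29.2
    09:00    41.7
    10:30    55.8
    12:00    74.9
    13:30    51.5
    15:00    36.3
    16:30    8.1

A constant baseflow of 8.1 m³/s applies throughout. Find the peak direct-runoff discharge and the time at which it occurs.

Subtracting baseflow gives direct-runoff ordinates: 0.0, 5.2, 13.4, 21.1, 33.6, 47.7, 66.8, 43.4, 28.2, 0.0 m³/s.
The maximum is 66.8 m³/s, occurring at the reading for t = 12:00.

Q_p = 66.8 m³/s at t = 12:00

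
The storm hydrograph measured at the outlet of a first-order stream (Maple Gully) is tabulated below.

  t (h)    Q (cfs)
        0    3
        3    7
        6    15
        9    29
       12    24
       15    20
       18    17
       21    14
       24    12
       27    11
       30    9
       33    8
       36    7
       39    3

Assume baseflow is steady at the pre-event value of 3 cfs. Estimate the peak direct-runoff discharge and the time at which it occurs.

Subtracting baseflow gives direct-runoff ordinates: 0.0, 4.0, 12.0, 26.0, 21.0, 17.0, 14.0, 11.0, 9.0, 8.0, 6.0, 5.0, 4.0, 0.0 cfs.
The maximum is 26.0 cfs, occurring at the reading for t = 9 h.

Q_p = 26.0 cfs at t = 9 h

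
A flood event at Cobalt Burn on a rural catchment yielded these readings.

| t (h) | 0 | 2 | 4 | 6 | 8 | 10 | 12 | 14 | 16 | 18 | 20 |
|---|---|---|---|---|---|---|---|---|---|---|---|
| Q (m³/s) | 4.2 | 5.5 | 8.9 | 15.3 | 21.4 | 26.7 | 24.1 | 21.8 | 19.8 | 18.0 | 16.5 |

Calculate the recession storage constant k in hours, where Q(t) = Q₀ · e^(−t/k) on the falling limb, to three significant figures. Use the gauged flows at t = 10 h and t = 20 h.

k ≈ 20.8 h

On the falling limb, Q drops from 26.7 to 16.5 m³/s between t = 10 h and t = 20 h (Δt = 10 h).
k = −Δt / ln(Q₂/Q₁) = −10 / ln(16.5/26.7) = 20.8 h.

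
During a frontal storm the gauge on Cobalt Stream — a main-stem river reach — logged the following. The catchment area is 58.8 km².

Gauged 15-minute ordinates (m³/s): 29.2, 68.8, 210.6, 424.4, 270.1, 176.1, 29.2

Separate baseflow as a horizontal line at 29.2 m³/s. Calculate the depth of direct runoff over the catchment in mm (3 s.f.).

d ≈ 15.4 mm

Direct runoff: 0.0, 39.6, 181.4, 395.2, 240.9, 146.9, 0.0 m³/s; ΣQ_DR = 1004 m³/s.
V = ΣQ_DR · Δt = 1004 × 900 s = 9.036 × 10^5 m³.
Over A = 58.8 km², depth = V / A = 15.4 mm.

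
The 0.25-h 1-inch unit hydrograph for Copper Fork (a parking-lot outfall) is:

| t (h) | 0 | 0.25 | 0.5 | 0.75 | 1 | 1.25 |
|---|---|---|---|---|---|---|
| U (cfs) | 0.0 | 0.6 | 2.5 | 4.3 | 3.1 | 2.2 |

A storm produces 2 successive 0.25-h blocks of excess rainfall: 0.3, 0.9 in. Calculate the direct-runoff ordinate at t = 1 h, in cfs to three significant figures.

By discrete convolution, Q_j = Σ (P_i / 1 in) · U_{j−i}.
At t = 1 h (j=4): Q = (0.3/1)·3.1 + (0.9/1)·4.3 = 4.80 cfs.

Q ≈ 4.80 cfs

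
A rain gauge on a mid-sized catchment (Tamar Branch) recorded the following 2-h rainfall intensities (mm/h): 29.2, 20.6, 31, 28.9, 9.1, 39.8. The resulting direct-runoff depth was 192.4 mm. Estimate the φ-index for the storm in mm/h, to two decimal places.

φ ≈ 10.66 mm/h

Only the 5 blocks with intensity above φ contribute runoff: 29.2, 20.6, 31, 28.9, 39.8 mm/h.
Σ(I−φ)·Δt = d  ⇒  (29.2+20.6+31+28.9+39.8 − 5φ)·2 = 192.4
φ = (149.5 − 192.4/2) / 5 = 10.66 mm/h.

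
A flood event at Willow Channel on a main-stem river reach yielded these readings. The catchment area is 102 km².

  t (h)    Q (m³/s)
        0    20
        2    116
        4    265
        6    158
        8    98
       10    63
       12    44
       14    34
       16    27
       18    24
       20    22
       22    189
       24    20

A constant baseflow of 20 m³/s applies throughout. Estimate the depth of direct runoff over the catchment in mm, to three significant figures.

Direct runoff: 0.0, 96.0, 245.0, 138.0, 78.0, 43.0, 24.0, 14.0, 7.0, 4.0, 2.0, 169.0, 0.0 m³/s; ΣQ_DR = 820.0 m³/s.
V = ΣQ_DR · Δt = 820.0 × 7200 s = 5.904 × 10^6 m³.
Over A = 102 km², depth = V / A = 57.9 mm.

d ≈ 57.9 mm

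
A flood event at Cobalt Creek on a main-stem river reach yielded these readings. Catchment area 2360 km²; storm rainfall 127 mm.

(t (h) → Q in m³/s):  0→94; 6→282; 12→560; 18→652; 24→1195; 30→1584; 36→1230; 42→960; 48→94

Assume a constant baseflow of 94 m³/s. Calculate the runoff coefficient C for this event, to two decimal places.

C ≈ 0.42

ΣQ_DR = 5805 m³/s; V = ΣQ_DR·Δt = 1.254 × 10^8 m³.
Runoff depth d = V / A = 53.13 mm.
C = d / P = 53.13 / 127 = 0.42.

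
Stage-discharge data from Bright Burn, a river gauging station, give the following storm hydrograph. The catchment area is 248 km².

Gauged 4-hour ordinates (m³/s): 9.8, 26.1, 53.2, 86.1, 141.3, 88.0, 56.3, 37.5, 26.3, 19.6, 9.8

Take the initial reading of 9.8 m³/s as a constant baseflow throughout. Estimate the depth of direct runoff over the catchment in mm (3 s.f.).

Direct runoff: 0.0, 16.3, 43.4, 76.3, 131.5, 78.2, 46.5, 27.7, 16.5, 9.8, 0.0 m³/s; ΣQ_DR = 446.2 m³/s.
V = ΣQ_DR · Δt = 446.2 × 14400 s = 6.425 × 10^6 m³.
Over A = 248 km², depth = V / A = 25.9 mm.

d ≈ 25.9 mm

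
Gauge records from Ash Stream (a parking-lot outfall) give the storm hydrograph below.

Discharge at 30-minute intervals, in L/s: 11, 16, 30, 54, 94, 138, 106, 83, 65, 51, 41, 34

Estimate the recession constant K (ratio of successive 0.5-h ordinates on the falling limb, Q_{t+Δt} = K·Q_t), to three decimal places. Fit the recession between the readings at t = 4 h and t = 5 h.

K ≈ 0.794

Using the recession-limb readings at t = 4 h and t = 5 h: Q falls from 65 to 41 L/s over 2 intervals.
K = (Q₂/Q₁)^(1/2) = (41/65)^(1/2) = 0.794.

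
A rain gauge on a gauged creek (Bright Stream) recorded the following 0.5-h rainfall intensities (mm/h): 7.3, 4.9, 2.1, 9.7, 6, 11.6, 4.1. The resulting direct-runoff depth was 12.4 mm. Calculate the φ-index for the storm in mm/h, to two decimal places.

Only the 6 blocks with intensity above φ contribute runoff: 7.3, 4.9, 9.7, 6, 11.6, 4.1 mm/h.
Σ(I−φ)·Δt = d  ⇒  (7.3+4.9+9.7+6+11.6+4.1 − 6φ)·0.5 = 12.4
φ = (43.60 − 12.4/0.5) / 6 = 3.13 mm/h.

φ ≈ 3.13 mm/h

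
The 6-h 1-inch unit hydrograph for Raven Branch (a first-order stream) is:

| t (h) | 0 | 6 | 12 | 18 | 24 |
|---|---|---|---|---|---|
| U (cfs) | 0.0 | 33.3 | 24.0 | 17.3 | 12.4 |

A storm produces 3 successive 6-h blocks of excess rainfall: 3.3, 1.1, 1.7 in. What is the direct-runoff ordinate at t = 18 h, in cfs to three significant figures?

By discrete convolution, Q_j = Σ (P_i / 1 in) · U_{j−i}.
At t = 18 h (j=3): Q = (3.3/1)·17.3 + (1.1/1)·24.0 + (1.7/1)·33.3 = 140 cfs.

Q ≈ 140 cfs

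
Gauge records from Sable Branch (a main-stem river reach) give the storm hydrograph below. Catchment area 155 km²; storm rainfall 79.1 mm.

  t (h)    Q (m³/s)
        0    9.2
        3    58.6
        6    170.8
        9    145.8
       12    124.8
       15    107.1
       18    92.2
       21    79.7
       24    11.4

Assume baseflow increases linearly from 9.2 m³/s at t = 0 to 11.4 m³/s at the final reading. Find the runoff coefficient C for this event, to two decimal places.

ΣQ_DR = 706.9 m³/s; V = ΣQ_DR·Δt = 7.635 × 10^6 m³.
Runoff depth d = V / A = 49.25 mm.
C = d / P = 49.25 / 79.1 = 0.62.

C ≈ 0.62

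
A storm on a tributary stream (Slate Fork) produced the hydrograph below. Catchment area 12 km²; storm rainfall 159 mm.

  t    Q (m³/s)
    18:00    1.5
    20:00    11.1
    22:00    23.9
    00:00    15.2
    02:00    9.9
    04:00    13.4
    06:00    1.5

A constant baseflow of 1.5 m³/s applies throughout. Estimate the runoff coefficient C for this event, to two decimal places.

C ≈ 0.25

ΣQ_DR = 66.00 m³/s; V = ΣQ_DR·Δt = 4.752 × 10^5 m³.
Runoff depth d = V / A = 39.60 mm.
C = d / P = 39.60 / 159 = 0.25.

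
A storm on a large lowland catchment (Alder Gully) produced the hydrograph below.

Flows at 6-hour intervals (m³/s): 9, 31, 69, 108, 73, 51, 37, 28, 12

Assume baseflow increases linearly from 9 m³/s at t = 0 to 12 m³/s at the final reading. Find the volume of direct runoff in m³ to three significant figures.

Direct-runoff ordinates (Q − Q_b): 0.00, 21.62, 59.25, 97.88, 62.50, 40.12, 25.75, 16.38, 0.00 m³/s.
ΣQ_DR = 323.5 m³/s.
With Δt = 6 h = 21600 s, V = ΣQ_DR · Δt = 323.5 × 21600 = 6.99 × 10^6 m³.

V ≈ 6.99 × 10^6 m³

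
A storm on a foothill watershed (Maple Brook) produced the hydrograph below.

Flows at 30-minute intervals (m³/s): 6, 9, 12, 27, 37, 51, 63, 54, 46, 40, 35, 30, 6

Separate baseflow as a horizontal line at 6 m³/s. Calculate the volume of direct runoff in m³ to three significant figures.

Direct-runoff ordinates (Q − Q_b): 0.0, 3.0, 6.0, 21.0, 31.0, 45.0, 57.0, 48.0, 40.0, 34.0, 29.0, 24.0, 0.0 m³/s.
ΣQ_DR = 338.0 m³/s.
With Δt = 0.5 h = 1800 s, V = ΣQ_DR · Δt = 338.0 × 1800 = 6.08 × 10^5 m³.

V ≈ 6.08 × 10^5 m³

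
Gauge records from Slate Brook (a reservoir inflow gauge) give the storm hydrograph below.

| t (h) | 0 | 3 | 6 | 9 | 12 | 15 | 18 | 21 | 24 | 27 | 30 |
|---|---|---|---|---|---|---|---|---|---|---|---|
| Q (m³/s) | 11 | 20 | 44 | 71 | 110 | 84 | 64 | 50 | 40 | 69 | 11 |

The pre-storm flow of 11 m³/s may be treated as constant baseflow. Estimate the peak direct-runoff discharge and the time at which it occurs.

Subtracting baseflow gives direct-runoff ordinates: 0.0, 9.0, 33.0, 60.0, 99.0, 73.0, 53.0, 39.0, 29.0, 58.0, 0.0 m³/s.
The maximum is 99.0 m³/s, occurring at the reading for t = 12 h.

Q_p = 99.0 m³/s at t = 12 h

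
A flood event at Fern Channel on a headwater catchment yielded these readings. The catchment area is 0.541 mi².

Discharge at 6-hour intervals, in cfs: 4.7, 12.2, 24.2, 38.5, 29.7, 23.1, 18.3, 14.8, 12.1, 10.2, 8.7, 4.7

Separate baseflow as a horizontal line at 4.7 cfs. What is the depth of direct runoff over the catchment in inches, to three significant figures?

Direct runoff: 0.0, 7.5, 19.5, 33.8, 25.0, 18.4, 13.6, 10.1, 7.4, 5.5, 4.0, 0.0 cfs; ΣQ_DR = 144.8 cfs.
V = ΣQ_DR · Δt = 144.8 × 21600 s = 3.128 × 10^6 ft³.
Over A = 0.541 mi², depth = V / A = 2.49 in.

d ≈ 2.49 in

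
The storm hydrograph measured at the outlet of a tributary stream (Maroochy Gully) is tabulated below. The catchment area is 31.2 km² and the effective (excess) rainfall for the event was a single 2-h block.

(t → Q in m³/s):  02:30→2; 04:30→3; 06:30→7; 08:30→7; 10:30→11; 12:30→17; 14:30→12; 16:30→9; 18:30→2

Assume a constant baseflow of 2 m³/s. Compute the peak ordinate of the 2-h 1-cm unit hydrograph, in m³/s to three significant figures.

U_p ≈ 12.5 m³/s

Direct runoff: 0.0, 1.0, 5.0, 5.0, 9.0, 15.0, 10.0, 7.0, 0.0 m³/s; ΣQ_DR = 52.00 m³/s, peak = 15.0 m³/s.
Runoff depth d = ΣQ_DR·Δt / A = 52.00 × 7200 / (31.2 km²) = 12.00 mm.
The 1-cm UH is the DRH scaled by (10 mm)/d, so U_p = 15.0 × 10/12.00 = 12.5 m³/s.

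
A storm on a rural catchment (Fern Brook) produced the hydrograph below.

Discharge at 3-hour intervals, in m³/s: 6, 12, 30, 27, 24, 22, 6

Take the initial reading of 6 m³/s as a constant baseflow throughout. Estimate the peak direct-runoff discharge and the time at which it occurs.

Q_p = 24.0 m³/s at t = 6 h

Subtracting baseflow gives direct-runoff ordinates: 0.0, 6.0, 24.0, 21.0, 18.0, 16.0, 0.0 m³/s.
The maximum is 24.0 m³/s, occurring at the reading for t = 6 h.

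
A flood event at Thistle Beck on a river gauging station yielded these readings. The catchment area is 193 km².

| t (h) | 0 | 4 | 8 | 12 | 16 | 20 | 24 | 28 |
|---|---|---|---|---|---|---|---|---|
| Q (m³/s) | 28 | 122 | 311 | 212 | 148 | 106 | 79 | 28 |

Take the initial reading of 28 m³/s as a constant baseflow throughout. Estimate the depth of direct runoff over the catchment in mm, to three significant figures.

Direct runoff: 0.0, 94.0, 283.0, 184.0, 120.0, 78.0, 51.0, 0.0 m³/s; ΣQ_DR = 810.0 m³/s.
V = ΣQ_DR · Δt = 810.0 × 14400 s = 1.166 × 10^7 m³.
Over A = 193 km², depth = V / A = 60.4 mm.

d ≈ 60.4 mm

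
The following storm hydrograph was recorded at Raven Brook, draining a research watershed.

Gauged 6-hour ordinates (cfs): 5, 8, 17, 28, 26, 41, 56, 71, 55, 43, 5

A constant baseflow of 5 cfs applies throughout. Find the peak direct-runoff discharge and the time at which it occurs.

Subtracting baseflow gives direct-runoff ordinates: 0.0, 3.0, 12.0, 23.0, 21.0, 36.0, 51.0, 66.0, 50.0, 38.0, 0.0 cfs.
The maximum is 66.0 cfs, occurring at the reading for t = 42 h.

Q_p = 66.0 cfs at t = 42 h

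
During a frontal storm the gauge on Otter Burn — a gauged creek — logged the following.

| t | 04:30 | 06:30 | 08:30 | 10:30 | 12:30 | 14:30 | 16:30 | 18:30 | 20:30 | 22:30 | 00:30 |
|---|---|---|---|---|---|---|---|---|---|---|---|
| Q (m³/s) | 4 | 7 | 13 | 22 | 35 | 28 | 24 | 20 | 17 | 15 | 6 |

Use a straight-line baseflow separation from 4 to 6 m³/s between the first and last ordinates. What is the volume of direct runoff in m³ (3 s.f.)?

Direct-runoff ordinates (Q − Q_b): 0.00, 2.80, 8.60, 17.40, 30.20, 23.00, 18.80, 14.60, 11.40, 9.20, 0.00 m³/s.
ΣQ_DR = 136.0 m³/s.
With Δt = 2 h = 7200 s, V = ΣQ_DR · Δt = 136.0 × 7200 = 9.79 × 10^5 m³.

V ≈ 9.79 × 10^5 m³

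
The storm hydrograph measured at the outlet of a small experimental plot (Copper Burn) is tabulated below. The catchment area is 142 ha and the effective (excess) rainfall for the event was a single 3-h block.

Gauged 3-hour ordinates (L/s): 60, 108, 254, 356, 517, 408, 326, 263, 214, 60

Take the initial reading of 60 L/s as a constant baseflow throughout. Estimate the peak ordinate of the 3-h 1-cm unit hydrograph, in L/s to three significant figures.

Direct runoff: 0.0, 48.0, 194.0, 296.0, 457.0, 348.0, 266.0, 203.0, 154.0, 0.0 L/s; ΣQ_DR = 1966 L/s, peak = 457.0 L/s.
Runoff depth d = ΣQ_DR·Δt / A = 1966 × 10800 / (142 ha) = 14.95 mm.
The 1-cm UH is the DRH scaled by (10 mm)/d, so U_p = 457.0 × 10/14.95 = 306 L/s.

U_p ≈ 306 L/s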